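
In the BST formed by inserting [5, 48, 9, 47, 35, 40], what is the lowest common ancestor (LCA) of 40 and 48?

Tree insertion order: [5, 48, 9, 47, 35, 40]
Tree (level-order array): [5, None, 48, 9, None, None, 47, 35, None, None, 40]
In a BST, the LCA of p=40, q=48 is the first node v on the
root-to-leaf path with p <= v <= q (go left if both < v, right if both > v).
Walk from root:
  at 5: both 40 and 48 > 5, go right
  at 48: 40 <= 48 <= 48, this is the LCA
LCA = 48


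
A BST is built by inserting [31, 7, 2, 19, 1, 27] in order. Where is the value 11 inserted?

Starting tree (level order): [31, 7, None, 2, 19, 1, None, None, 27]
Insertion path: 31 -> 7 -> 19
Result: insert 11 as left child of 19
Final tree (level order): [31, 7, None, 2, 19, 1, None, 11, 27]


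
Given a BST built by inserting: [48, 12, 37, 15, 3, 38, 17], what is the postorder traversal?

Tree insertion order: [48, 12, 37, 15, 3, 38, 17]
Tree (level-order array): [48, 12, None, 3, 37, None, None, 15, 38, None, 17]
Postorder traversal: [3, 17, 15, 38, 37, 12, 48]


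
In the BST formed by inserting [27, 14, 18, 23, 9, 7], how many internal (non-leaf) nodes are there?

Tree built from: [27, 14, 18, 23, 9, 7]
Tree (level-order array): [27, 14, None, 9, 18, 7, None, None, 23]
Rule: An internal node has at least one child.
Per-node child counts:
  node 27: 1 child(ren)
  node 14: 2 child(ren)
  node 9: 1 child(ren)
  node 7: 0 child(ren)
  node 18: 1 child(ren)
  node 23: 0 child(ren)
Matching nodes: [27, 14, 9, 18]
Count of internal (non-leaf) nodes: 4


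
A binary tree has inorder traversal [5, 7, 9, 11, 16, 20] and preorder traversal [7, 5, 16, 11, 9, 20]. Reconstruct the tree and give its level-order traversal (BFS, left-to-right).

Inorder:  [5, 7, 9, 11, 16, 20]
Preorder: [7, 5, 16, 11, 9, 20]
Algorithm: preorder visits root first, so consume preorder in order;
for each root, split the current inorder slice at that value into
left-subtree inorder and right-subtree inorder, then recurse.
Recursive splits:
  root=7; inorder splits into left=[5], right=[9, 11, 16, 20]
  root=5; inorder splits into left=[], right=[]
  root=16; inorder splits into left=[9, 11], right=[20]
  root=11; inorder splits into left=[9], right=[]
  root=9; inorder splits into left=[], right=[]
  root=20; inorder splits into left=[], right=[]
Reconstructed level-order: [7, 5, 16, 11, 20, 9]


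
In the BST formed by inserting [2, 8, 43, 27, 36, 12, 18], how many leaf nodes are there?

Tree built from: [2, 8, 43, 27, 36, 12, 18]
Tree (level-order array): [2, None, 8, None, 43, 27, None, 12, 36, None, 18]
Rule: A leaf has 0 children.
Per-node child counts:
  node 2: 1 child(ren)
  node 8: 1 child(ren)
  node 43: 1 child(ren)
  node 27: 2 child(ren)
  node 12: 1 child(ren)
  node 18: 0 child(ren)
  node 36: 0 child(ren)
Matching nodes: [18, 36]
Count of leaf nodes: 2


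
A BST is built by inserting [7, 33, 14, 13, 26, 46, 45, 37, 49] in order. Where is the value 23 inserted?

Starting tree (level order): [7, None, 33, 14, 46, 13, 26, 45, 49, None, None, None, None, 37]
Insertion path: 7 -> 33 -> 14 -> 26
Result: insert 23 as left child of 26
Final tree (level order): [7, None, 33, 14, 46, 13, 26, 45, 49, None, None, 23, None, 37]


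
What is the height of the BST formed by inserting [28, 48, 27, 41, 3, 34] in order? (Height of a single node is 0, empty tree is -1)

Insertion order: [28, 48, 27, 41, 3, 34]
Tree (level-order array): [28, 27, 48, 3, None, 41, None, None, None, 34]
Compute height bottom-up (empty subtree = -1):
  height(3) = 1 + max(-1, -1) = 0
  height(27) = 1 + max(0, -1) = 1
  height(34) = 1 + max(-1, -1) = 0
  height(41) = 1 + max(0, -1) = 1
  height(48) = 1 + max(1, -1) = 2
  height(28) = 1 + max(1, 2) = 3
Height = 3


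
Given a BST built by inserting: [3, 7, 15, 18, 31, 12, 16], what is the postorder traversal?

Tree insertion order: [3, 7, 15, 18, 31, 12, 16]
Tree (level-order array): [3, None, 7, None, 15, 12, 18, None, None, 16, 31]
Postorder traversal: [12, 16, 31, 18, 15, 7, 3]


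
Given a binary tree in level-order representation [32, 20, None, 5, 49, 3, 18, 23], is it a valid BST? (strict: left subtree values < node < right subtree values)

Level-order array: [32, 20, None, 5, 49, 3, 18, 23]
Validate using subtree bounds (lo, hi): at each node, require lo < value < hi,
then recurse left with hi=value and right with lo=value.
Preorder trace (stopping at first violation):
  at node 32 with bounds (-inf, +inf): OK
  at node 20 with bounds (-inf, 32): OK
  at node 5 with bounds (-inf, 20): OK
  at node 3 with bounds (-inf, 5): OK
  at node 18 with bounds (5, 20): OK
  at node 49 with bounds (20, 32): VIOLATION
Node 49 violates its bound: not (20 < 49 < 32).
Result: Not a valid BST


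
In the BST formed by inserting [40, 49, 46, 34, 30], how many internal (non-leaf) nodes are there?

Tree built from: [40, 49, 46, 34, 30]
Tree (level-order array): [40, 34, 49, 30, None, 46]
Rule: An internal node has at least one child.
Per-node child counts:
  node 40: 2 child(ren)
  node 34: 1 child(ren)
  node 30: 0 child(ren)
  node 49: 1 child(ren)
  node 46: 0 child(ren)
Matching nodes: [40, 34, 49]
Count of internal (non-leaf) nodes: 3


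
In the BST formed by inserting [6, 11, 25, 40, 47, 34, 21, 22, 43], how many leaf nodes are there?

Tree built from: [6, 11, 25, 40, 47, 34, 21, 22, 43]
Tree (level-order array): [6, None, 11, None, 25, 21, 40, None, 22, 34, 47, None, None, None, None, 43]
Rule: A leaf has 0 children.
Per-node child counts:
  node 6: 1 child(ren)
  node 11: 1 child(ren)
  node 25: 2 child(ren)
  node 21: 1 child(ren)
  node 22: 0 child(ren)
  node 40: 2 child(ren)
  node 34: 0 child(ren)
  node 47: 1 child(ren)
  node 43: 0 child(ren)
Matching nodes: [22, 34, 43]
Count of leaf nodes: 3


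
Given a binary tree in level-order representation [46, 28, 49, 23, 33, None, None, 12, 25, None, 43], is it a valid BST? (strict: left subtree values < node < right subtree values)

Level-order array: [46, 28, 49, 23, 33, None, None, 12, 25, None, 43]
Validate using subtree bounds (lo, hi): at each node, require lo < value < hi,
then recurse left with hi=value and right with lo=value.
Preorder trace (stopping at first violation):
  at node 46 with bounds (-inf, +inf): OK
  at node 28 with bounds (-inf, 46): OK
  at node 23 with bounds (-inf, 28): OK
  at node 12 with bounds (-inf, 23): OK
  at node 25 with bounds (23, 28): OK
  at node 33 with bounds (28, 46): OK
  at node 43 with bounds (33, 46): OK
  at node 49 with bounds (46, +inf): OK
No violation found at any node.
Result: Valid BST


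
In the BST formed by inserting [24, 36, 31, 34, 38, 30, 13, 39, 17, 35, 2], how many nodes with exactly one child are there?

Tree built from: [24, 36, 31, 34, 38, 30, 13, 39, 17, 35, 2]
Tree (level-order array): [24, 13, 36, 2, 17, 31, 38, None, None, None, None, 30, 34, None, 39, None, None, None, 35]
Rule: These are nodes with exactly 1 non-null child.
Per-node child counts:
  node 24: 2 child(ren)
  node 13: 2 child(ren)
  node 2: 0 child(ren)
  node 17: 0 child(ren)
  node 36: 2 child(ren)
  node 31: 2 child(ren)
  node 30: 0 child(ren)
  node 34: 1 child(ren)
  node 35: 0 child(ren)
  node 38: 1 child(ren)
  node 39: 0 child(ren)
Matching nodes: [34, 38]
Count of nodes with exactly one child: 2


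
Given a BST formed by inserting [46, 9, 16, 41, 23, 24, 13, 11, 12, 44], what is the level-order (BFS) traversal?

Tree insertion order: [46, 9, 16, 41, 23, 24, 13, 11, 12, 44]
Tree (level-order array): [46, 9, None, None, 16, 13, 41, 11, None, 23, 44, None, 12, None, 24]
BFS from the root, enqueuing left then right child of each popped node:
  queue [46] -> pop 46, enqueue [9], visited so far: [46]
  queue [9] -> pop 9, enqueue [16], visited so far: [46, 9]
  queue [16] -> pop 16, enqueue [13, 41], visited so far: [46, 9, 16]
  queue [13, 41] -> pop 13, enqueue [11], visited so far: [46, 9, 16, 13]
  queue [41, 11] -> pop 41, enqueue [23, 44], visited so far: [46, 9, 16, 13, 41]
  queue [11, 23, 44] -> pop 11, enqueue [12], visited so far: [46, 9, 16, 13, 41, 11]
  queue [23, 44, 12] -> pop 23, enqueue [24], visited so far: [46, 9, 16, 13, 41, 11, 23]
  queue [44, 12, 24] -> pop 44, enqueue [none], visited so far: [46, 9, 16, 13, 41, 11, 23, 44]
  queue [12, 24] -> pop 12, enqueue [none], visited so far: [46, 9, 16, 13, 41, 11, 23, 44, 12]
  queue [24] -> pop 24, enqueue [none], visited so far: [46, 9, 16, 13, 41, 11, 23, 44, 12, 24]
Result: [46, 9, 16, 13, 41, 11, 23, 44, 12, 24]


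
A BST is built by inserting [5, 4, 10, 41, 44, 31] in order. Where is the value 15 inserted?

Starting tree (level order): [5, 4, 10, None, None, None, 41, 31, 44]
Insertion path: 5 -> 10 -> 41 -> 31
Result: insert 15 as left child of 31
Final tree (level order): [5, 4, 10, None, None, None, 41, 31, 44, 15]


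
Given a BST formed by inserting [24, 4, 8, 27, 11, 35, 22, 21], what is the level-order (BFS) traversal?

Tree insertion order: [24, 4, 8, 27, 11, 35, 22, 21]
Tree (level-order array): [24, 4, 27, None, 8, None, 35, None, 11, None, None, None, 22, 21]
BFS from the root, enqueuing left then right child of each popped node:
  queue [24] -> pop 24, enqueue [4, 27], visited so far: [24]
  queue [4, 27] -> pop 4, enqueue [8], visited so far: [24, 4]
  queue [27, 8] -> pop 27, enqueue [35], visited so far: [24, 4, 27]
  queue [8, 35] -> pop 8, enqueue [11], visited so far: [24, 4, 27, 8]
  queue [35, 11] -> pop 35, enqueue [none], visited so far: [24, 4, 27, 8, 35]
  queue [11] -> pop 11, enqueue [22], visited so far: [24, 4, 27, 8, 35, 11]
  queue [22] -> pop 22, enqueue [21], visited so far: [24, 4, 27, 8, 35, 11, 22]
  queue [21] -> pop 21, enqueue [none], visited so far: [24, 4, 27, 8, 35, 11, 22, 21]
Result: [24, 4, 27, 8, 35, 11, 22, 21]


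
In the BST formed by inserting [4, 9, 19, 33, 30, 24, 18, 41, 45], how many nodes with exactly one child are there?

Tree built from: [4, 9, 19, 33, 30, 24, 18, 41, 45]
Tree (level-order array): [4, None, 9, None, 19, 18, 33, None, None, 30, 41, 24, None, None, 45]
Rule: These are nodes with exactly 1 non-null child.
Per-node child counts:
  node 4: 1 child(ren)
  node 9: 1 child(ren)
  node 19: 2 child(ren)
  node 18: 0 child(ren)
  node 33: 2 child(ren)
  node 30: 1 child(ren)
  node 24: 0 child(ren)
  node 41: 1 child(ren)
  node 45: 0 child(ren)
Matching nodes: [4, 9, 30, 41]
Count of nodes with exactly one child: 4


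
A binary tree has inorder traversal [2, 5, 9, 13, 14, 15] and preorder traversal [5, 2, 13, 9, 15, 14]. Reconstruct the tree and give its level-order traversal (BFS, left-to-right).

Inorder:  [2, 5, 9, 13, 14, 15]
Preorder: [5, 2, 13, 9, 15, 14]
Algorithm: preorder visits root first, so consume preorder in order;
for each root, split the current inorder slice at that value into
left-subtree inorder and right-subtree inorder, then recurse.
Recursive splits:
  root=5; inorder splits into left=[2], right=[9, 13, 14, 15]
  root=2; inorder splits into left=[], right=[]
  root=13; inorder splits into left=[9], right=[14, 15]
  root=9; inorder splits into left=[], right=[]
  root=15; inorder splits into left=[14], right=[]
  root=14; inorder splits into left=[], right=[]
Reconstructed level-order: [5, 2, 13, 9, 15, 14]


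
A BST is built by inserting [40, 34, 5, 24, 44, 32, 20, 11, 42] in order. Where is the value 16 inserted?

Starting tree (level order): [40, 34, 44, 5, None, 42, None, None, 24, None, None, 20, 32, 11]
Insertion path: 40 -> 34 -> 5 -> 24 -> 20 -> 11
Result: insert 16 as right child of 11
Final tree (level order): [40, 34, 44, 5, None, 42, None, None, 24, None, None, 20, 32, 11, None, None, None, None, 16]


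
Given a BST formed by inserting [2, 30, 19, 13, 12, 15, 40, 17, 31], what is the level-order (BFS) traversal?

Tree insertion order: [2, 30, 19, 13, 12, 15, 40, 17, 31]
Tree (level-order array): [2, None, 30, 19, 40, 13, None, 31, None, 12, 15, None, None, None, None, None, 17]
BFS from the root, enqueuing left then right child of each popped node:
  queue [2] -> pop 2, enqueue [30], visited so far: [2]
  queue [30] -> pop 30, enqueue [19, 40], visited so far: [2, 30]
  queue [19, 40] -> pop 19, enqueue [13], visited so far: [2, 30, 19]
  queue [40, 13] -> pop 40, enqueue [31], visited so far: [2, 30, 19, 40]
  queue [13, 31] -> pop 13, enqueue [12, 15], visited so far: [2, 30, 19, 40, 13]
  queue [31, 12, 15] -> pop 31, enqueue [none], visited so far: [2, 30, 19, 40, 13, 31]
  queue [12, 15] -> pop 12, enqueue [none], visited so far: [2, 30, 19, 40, 13, 31, 12]
  queue [15] -> pop 15, enqueue [17], visited so far: [2, 30, 19, 40, 13, 31, 12, 15]
  queue [17] -> pop 17, enqueue [none], visited so far: [2, 30, 19, 40, 13, 31, 12, 15, 17]
Result: [2, 30, 19, 40, 13, 31, 12, 15, 17]


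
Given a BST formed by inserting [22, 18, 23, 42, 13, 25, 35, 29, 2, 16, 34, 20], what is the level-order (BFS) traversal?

Tree insertion order: [22, 18, 23, 42, 13, 25, 35, 29, 2, 16, 34, 20]
Tree (level-order array): [22, 18, 23, 13, 20, None, 42, 2, 16, None, None, 25, None, None, None, None, None, None, 35, 29, None, None, 34]
BFS from the root, enqueuing left then right child of each popped node:
  queue [22] -> pop 22, enqueue [18, 23], visited so far: [22]
  queue [18, 23] -> pop 18, enqueue [13, 20], visited so far: [22, 18]
  queue [23, 13, 20] -> pop 23, enqueue [42], visited so far: [22, 18, 23]
  queue [13, 20, 42] -> pop 13, enqueue [2, 16], visited so far: [22, 18, 23, 13]
  queue [20, 42, 2, 16] -> pop 20, enqueue [none], visited so far: [22, 18, 23, 13, 20]
  queue [42, 2, 16] -> pop 42, enqueue [25], visited so far: [22, 18, 23, 13, 20, 42]
  queue [2, 16, 25] -> pop 2, enqueue [none], visited so far: [22, 18, 23, 13, 20, 42, 2]
  queue [16, 25] -> pop 16, enqueue [none], visited so far: [22, 18, 23, 13, 20, 42, 2, 16]
  queue [25] -> pop 25, enqueue [35], visited so far: [22, 18, 23, 13, 20, 42, 2, 16, 25]
  queue [35] -> pop 35, enqueue [29], visited so far: [22, 18, 23, 13, 20, 42, 2, 16, 25, 35]
  queue [29] -> pop 29, enqueue [34], visited so far: [22, 18, 23, 13, 20, 42, 2, 16, 25, 35, 29]
  queue [34] -> pop 34, enqueue [none], visited so far: [22, 18, 23, 13, 20, 42, 2, 16, 25, 35, 29, 34]
Result: [22, 18, 23, 13, 20, 42, 2, 16, 25, 35, 29, 34]


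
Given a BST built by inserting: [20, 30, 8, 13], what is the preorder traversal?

Tree insertion order: [20, 30, 8, 13]
Tree (level-order array): [20, 8, 30, None, 13]
Preorder traversal: [20, 8, 13, 30]


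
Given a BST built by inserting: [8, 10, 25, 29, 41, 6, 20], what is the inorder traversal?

Tree insertion order: [8, 10, 25, 29, 41, 6, 20]
Tree (level-order array): [8, 6, 10, None, None, None, 25, 20, 29, None, None, None, 41]
Inorder traversal: [6, 8, 10, 20, 25, 29, 41]


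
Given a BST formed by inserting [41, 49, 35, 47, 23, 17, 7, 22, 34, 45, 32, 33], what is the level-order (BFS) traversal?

Tree insertion order: [41, 49, 35, 47, 23, 17, 7, 22, 34, 45, 32, 33]
Tree (level-order array): [41, 35, 49, 23, None, 47, None, 17, 34, 45, None, 7, 22, 32, None, None, None, None, None, None, None, None, 33]
BFS from the root, enqueuing left then right child of each popped node:
  queue [41] -> pop 41, enqueue [35, 49], visited so far: [41]
  queue [35, 49] -> pop 35, enqueue [23], visited so far: [41, 35]
  queue [49, 23] -> pop 49, enqueue [47], visited so far: [41, 35, 49]
  queue [23, 47] -> pop 23, enqueue [17, 34], visited so far: [41, 35, 49, 23]
  queue [47, 17, 34] -> pop 47, enqueue [45], visited so far: [41, 35, 49, 23, 47]
  queue [17, 34, 45] -> pop 17, enqueue [7, 22], visited so far: [41, 35, 49, 23, 47, 17]
  queue [34, 45, 7, 22] -> pop 34, enqueue [32], visited so far: [41, 35, 49, 23, 47, 17, 34]
  queue [45, 7, 22, 32] -> pop 45, enqueue [none], visited so far: [41, 35, 49, 23, 47, 17, 34, 45]
  queue [7, 22, 32] -> pop 7, enqueue [none], visited so far: [41, 35, 49, 23, 47, 17, 34, 45, 7]
  queue [22, 32] -> pop 22, enqueue [none], visited so far: [41, 35, 49, 23, 47, 17, 34, 45, 7, 22]
  queue [32] -> pop 32, enqueue [33], visited so far: [41, 35, 49, 23, 47, 17, 34, 45, 7, 22, 32]
  queue [33] -> pop 33, enqueue [none], visited so far: [41, 35, 49, 23, 47, 17, 34, 45, 7, 22, 32, 33]
Result: [41, 35, 49, 23, 47, 17, 34, 45, 7, 22, 32, 33]


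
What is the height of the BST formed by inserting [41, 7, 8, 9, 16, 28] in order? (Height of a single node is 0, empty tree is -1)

Insertion order: [41, 7, 8, 9, 16, 28]
Tree (level-order array): [41, 7, None, None, 8, None, 9, None, 16, None, 28]
Compute height bottom-up (empty subtree = -1):
  height(28) = 1 + max(-1, -1) = 0
  height(16) = 1 + max(-1, 0) = 1
  height(9) = 1 + max(-1, 1) = 2
  height(8) = 1 + max(-1, 2) = 3
  height(7) = 1 + max(-1, 3) = 4
  height(41) = 1 + max(4, -1) = 5
Height = 5


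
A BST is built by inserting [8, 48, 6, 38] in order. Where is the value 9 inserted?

Starting tree (level order): [8, 6, 48, None, None, 38]
Insertion path: 8 -> 48 -> 38
Result: insert 9 as left child of 38
Final tree (level order): [8, 6, 48, None, None, 38, None, 9]


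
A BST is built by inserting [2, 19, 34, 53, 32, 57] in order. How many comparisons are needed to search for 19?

Search path for 19: 2 -> 19
Found: True
Comparisons: 2


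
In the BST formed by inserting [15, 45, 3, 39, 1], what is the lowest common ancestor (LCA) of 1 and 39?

Tree insertion order: [15, 45, 3, 39, 1]
Tree (level-order array): [15, 3, 45, 1, None, 39]
In a BST, the LCA of p=1, q=39 is the first node v on the
root-to-leaf path with p <= v <= q (go left if both < v, right if both > v).
Walk from root:
  at 15: 1 <= 15 <= 39, this is the LCA
LCA = 15


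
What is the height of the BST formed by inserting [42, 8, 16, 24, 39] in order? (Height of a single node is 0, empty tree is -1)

Insertion order: [42, 8, 16, 24, 39]
Tree (level-order array): [42, 8, None, None, 16, None, 24, None, 39]
Compute height bottom-up (empty subtree = -1):
  height(39) = 1 + max(-1, -1) = 0
  height(24) = 1 + max(-1, 0) = 1
  height(16) = 1 + max(-1, 1) = 2
  height(8) = 1 + max(-1, 2) = 3
  height(42) = 1 + max(3, -1) = 4
Height = 4


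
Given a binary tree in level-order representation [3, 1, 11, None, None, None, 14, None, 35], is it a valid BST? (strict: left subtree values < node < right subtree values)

Level-order array: [3, 1, 11, None, None, None, 14, None, 35]
Validate using subtree bounds (lo, hi): at each node, require lo < value < hi,
then recurse left with hi=value and right with lo=value.
Preorder trace (stopping at first violation):
  at node 3 with bounds (-inf, +inf): OK
  at node 1 with bounds (-inf, 3): OK
  at node 11 with bounds (3, +inf): OK
  at node 14 with bounds (11, +inf): OK
  at node 35 with bounds (14, +inf): OK
No violation found at any node.
Result: Valid BST


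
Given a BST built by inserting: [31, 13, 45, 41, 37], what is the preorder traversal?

Tree insertion order: [31, 13, 45, 41, 37]
Tree (level-order array): [31, 13, 45, None, None, 41, None, 37]
Preorder traversal: [31, 13, 45, 41, 37]


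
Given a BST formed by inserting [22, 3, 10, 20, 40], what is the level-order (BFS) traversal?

Tree insertion order: [22, 3, 10, 20, 40]
Tree (level-order array): [22, 3, 40, None, 10, None, None, None, 20]
BFS from the root, enqueuing left then right child of each popped node:
  queue [22] -> pop 22, enqueue [3, 40], visited so far: [22]
  queue [3, 40] -> pop 3, enqueue [10], visited so far: [22, 3]
  queue [40, 10] -> pop 40, enqueue [none], visited so far: [22, 3, 40]
  queue [10] -> pop 10, enqueue [20], visited so far: [22, 3, 40, 10]
  queue [20] -> pop 20, enqueue [none], visited so far: [22, 3, 40, 10, 20]
Result: [22, 3, 40, 10, 20]


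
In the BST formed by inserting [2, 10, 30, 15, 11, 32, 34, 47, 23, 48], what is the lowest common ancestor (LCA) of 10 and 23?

Tree insertion order: [2, 10, 30, 15, 11, 32, 34, 47, 23, 48]
Tree (level-order array): [2, None, 10, None, 30, 15, 32, 11, 23, None, 34, None, None, None, None, None, 47, None, 48]
In a BST, the LCA of p=10, q=23 is the first node v on the
root-to-leaf path with p <= v <= q (go left if both < v, right if both > v).
Walk from root:
  at 2: both 10 and 23 > 2, go right
  at 10: 10 <= 10 <= 23, this is the LCA
LCA = 10


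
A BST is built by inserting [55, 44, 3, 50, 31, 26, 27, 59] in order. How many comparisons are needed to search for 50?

Search path for 50: 55 -> 44 -> 50
Found: True
Comparisons: 3


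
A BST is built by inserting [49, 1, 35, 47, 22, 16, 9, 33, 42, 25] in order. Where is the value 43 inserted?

Starting tree (level order): [49, 1, None, None, 35, 22, 47, 16, 33, 42, None, 9, None, 25]
Insertion path: 49 -> 1 -> 35 -> 47 -> 42
Result: insert 43 as right child of 42
Final tree (level order): [49, 1, None, None, 35, 22, 47, 16, 33, 42, None, 9, None, 25, None, None, 43]


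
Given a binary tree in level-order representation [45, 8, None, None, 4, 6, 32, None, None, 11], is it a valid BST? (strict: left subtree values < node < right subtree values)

Level-order array: [45, 8, None, None, 4, 6, 32, None, None, 11]
Validate using subtree bounds (lo, hi): at each node, require lo < value < hi,
then recurse left with hi=value and right with lo=value.
Preorder trace (stopping at first violation):
  at node 45 with bounds (-inf, +inf): OK
  at node 8 with bounds (-inf, 45): OK
  at node 4 with bounds (8, 45): VIOLATION
Node 4 violates its bound: not (8 < 4 < 45).
Result: Not a valid BST


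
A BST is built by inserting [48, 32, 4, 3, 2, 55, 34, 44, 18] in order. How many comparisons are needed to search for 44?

Search path for 44: 48 -> 32 -> 34 -> 44
Found: True
Comparisons: 4


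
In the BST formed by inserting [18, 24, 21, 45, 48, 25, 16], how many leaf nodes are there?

Tree built from: [18, 24, 21, 45, 48, 25, 16]
Tree (level-order array): [18, 16, 24, None, None, 21, 45, None, None, 25, 48]
Rule: A leaf has 0 children.
Per-node child counts:
  node 18: 2 child(ren)
  node 16: 0 child(ren)
  node 24: 2 child(ren)
  node 21: 0 child(ren)
  node 45: 2 child(ren)
  node 25: 0 child(ren)
  node 48: 0 child(ren)
Matching nodes: [16, 21, 25, 48]
Count of leaf nodes: 4


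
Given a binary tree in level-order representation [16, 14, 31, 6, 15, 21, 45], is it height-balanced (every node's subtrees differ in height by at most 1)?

Tree (level-order array): [16, 14, 31, 6, 15, 21, 45]
Definition: a tree is height-balanced if, at every node, |h(left) - h(right)| <= 1 (empty subtree has height -1).
Bottom-up per-node check:
  node 6: h_left=-1, h_right=-1, diff=0 [OK], height=0
  node 15: h_left=-1, h_right=-1, diff=0 [OK], height=0
  node 14: h_left=0, h_right=0, diff=0 [OK], height=1
  node 21: h_left=-1, h_right=-1, diff=0 [OK], height=0
  node 45: h_left=-1, h_right=-1, diff=0 [OK], height=0
  node 31: h_left=0, h_right=0, diff=0 [OK], height=1
  node 16: h_left=1, h_right=1, diff=0 [OK], height=2
All nodes satisfy the balance condition.
Result: Balanced


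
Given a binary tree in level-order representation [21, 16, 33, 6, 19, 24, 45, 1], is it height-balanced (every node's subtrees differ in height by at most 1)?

Tree (level-order array): [21, 16, 33, 6, 19, 24, 45, 1]
Definition: a tree is height-balanced if, at every node, |h(left) - h(right)| <= 1 (empty subtree has height -1).
Bottom-up per-node check:
  node 1: h_left=-1, h_right=-1, diff=0 [OK], height=0
  node 6: h_left=0, h_right=-1, diff=1 [OK], height=1
  node 19: h_left=-1, h_right=-1, diff=0 [OK], height=0
  node 16: h_left=1, h_right=0, diff=1 [OK], height=2
  node 24: h_left=-1, h_right=-1, diff=0 [OK], height=0
  node 45: h_left=-1, h_right=-1, diff=0 [OK], height=0
  node 33: h_left=0, h_right=0, diff=0 [OK], height=1
  node 21: h_left=2, h_right=1, diff=1 [OK], height=3
All nodes satisfy the balance condition.
Result: Balanced


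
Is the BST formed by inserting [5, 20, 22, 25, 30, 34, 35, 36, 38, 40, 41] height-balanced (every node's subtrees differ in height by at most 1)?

Tree (level-order array): [5, None, 20, None, 22, None, 25, None, 30, None, 34, None, 35, None, 36, None, 38, None, 40, None, 41]
Definition: a tree is height-balanced if, at every node, |h(left) - h(right)| <= 1 (empty subtree has height -1).
Bottom-up per-node check:
  node 41: h_left=-1, h_right=-1, diff=0 [OK], height=0
  node 40: h_left=-1, h_right=0, diff=1 [OK], height=1
  node 38: h_left=-1, h_right=1, diff=2 [FAIL (|-1-1|=2 > 1)], height=2
  node 36: h_left=-1, h_right=2, diff=3 [FAIL (|-1-2|=3 > 1)], height=3
  node 35: h_left=-1, h_right=3, diff=4 [FAIL (|-1-3|=4 > 1)], height=4
  node 34: h_left=-1, h_right=4, diff=5 [FAIL (|-1-4|=5 > 1)], height=5
  node 30: h_left=-1, h_right=5, diff=6 [FAIL (|-1-5|=6 > 1)], height=6
  node 25: h_left=-1, h_right=6, diff=7 [FAIL (|-1-6|=7 > 1)], height=7
  node 22: h_left=-1, h_right=7, diff=8 [FAIL (|-1-7|=8 > 1)], height=8
  node 20: h_left=-1, h_right=8, diff=9 [FAIL (|-1-8|=9 > 1)], height=9
  node 5: h_left=-1, h_right=9, diff=10 [FAIL (|-1-9|=10 > 1)], height=10
Node 38 violates the condition: |-1 - 1| = 2 > 1.
Result: Not balanced


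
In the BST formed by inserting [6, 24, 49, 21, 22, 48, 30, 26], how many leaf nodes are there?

Tree built from: [6, 24, 49, 21, 22, 48, 30, 26]
Tree (level-order array): [6, None, 24, 21, 49, None, 22, 48, None, None, None, 30, None, 26]
Rule: A leaf has 0 children.
Per-node child counts:
  node 6: 1 child(ren)
  node 24: 2 child(ren)
  node 21: 1 child(ren)
  node 22: 0 child(ren)
  node 49: 1 child(ren)
  node 48: 1 child(ren)
  node 30: 1 child(ren)
  node 26: 0 child(ren)
Matching nodes: [22, 26]
Count of leaf nodes: 2


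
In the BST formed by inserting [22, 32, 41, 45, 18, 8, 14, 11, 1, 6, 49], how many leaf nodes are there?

Tree built from: [22, 32, 41, 45, 18, 8, 14, 11, 1, 6, 49]
Tree (level-order array): [22, 18, 32, 8, None, None, 41, 1, 14, None, 45, None, 6, 11, None, None, 49]
Rule: A leaf has 0 children.
Per-node child counts:
  node 22: 2 child(ren)
  node 18: 1 child(ren)
  node 8: 2 child(ren)
  node 1: 1 child(ren)
  node 6: 0 child(ren)
  node 14: 1 child(ren)
  node 11: 0 child(ren)
  node 32: 1 child(ren)
  node 41: 1 child(ren)
  node 45: 1 child(ren)
  node 49: 0 child(ren)
Matching nodes: [6, 11, 49]
Count of leaf nodes: 3


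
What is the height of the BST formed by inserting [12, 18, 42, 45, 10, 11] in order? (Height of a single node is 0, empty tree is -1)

Insertion order: [12, 18, 42, 45, 10, 11]
Tree (level-order array): [12, 10, 18, None, 11, None, 42, None, None, None, 45]
Compute height bottom-up (empty subtree = -1):
  height(11) = 1 + max(-1, -1) = 0
  height(10) = 1 + max(-1, 0) = 1
  height(45) = 1 + max(-1, -1) = 0
  height(42) = 1 + max(-1, 0) = 1
  height(18) = 1 + max(-1, 1) = 2
  height(12) = 1 + max(1, 2) = 3
Height = 3


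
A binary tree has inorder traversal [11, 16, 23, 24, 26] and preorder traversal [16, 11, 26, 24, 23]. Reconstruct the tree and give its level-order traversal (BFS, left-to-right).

Inorder:  [11, 16, 23, 24, 26]
Preorder: [16, 11, 26, 24, 23]
Algorithm: preorder visits root first, so consume preorder in order;
for each root, split the current inorder slice at that value into
left-subtree inorder and right-subtree inorder, then recurse.
Recursive splits:
  root=16; inorder splits into left=[11], right=[23, 24, 26]
  root=11; inorder splits into left=[], right=[]
  root=26; inorder splits into left=[23, 24], right=[]
  root=24; inorder splits into left=[23], right=[]
  root=23; inorder splits into left=[], right=[]
Reconstructed level-order: [16, 11, 26, 24, 23]


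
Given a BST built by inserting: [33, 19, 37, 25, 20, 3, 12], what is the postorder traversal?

Tree insertion order: [33, 19, 37, 25, 20, 3, 12]
Tree (level-order array): [33, 19, 37, 3, 25, None, None, None, 12, 20]
Postorder traversal: [12, 3, 20, 25, 19, 37, 33]


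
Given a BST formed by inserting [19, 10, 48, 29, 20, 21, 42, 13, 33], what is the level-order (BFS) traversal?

Tree insertion order: [19, 10, 48, 29, 20, 21, 42, 13, 33]
Tree (level-order array): [19, 10, 48, None, 13, 29, None, None, None, 20, 42, None, 21, 33]
BFS from the root, enqueuing left then right child of each popped node:
  queue [19] -> pop 19, enqueue [10, 48], visited so far: [19]
  queue [10, 48] -> pop 10, enqueue [13], visited so far: [19, 10]
  queue [48, 13] -> pop 48, enqueue [29], visited so far: [19, 10, 48]
  queue [13, 29] -> pop 13, enqueue [none], visited so far: [19, 10, 48, 13]
  queue [29] -> pop 29, enqueue [20, 42], visited so far: [19, 10, 48, 13, 29]
  queue [20, 42] -> pop 20, enqueue [21], visited so far: [19, 10, 48, 13, 29, 20]
  queue [42, 21] -> pop 42, enqueue [33], visited so far: [19, 10, 48, 13, 29, 20, 42]
  queue [21, 33] -> pop 21, enqueue [none], visited so far: [19, 10, 48, 13, 29, 20, 42, 21]
  queue [33] -> pop 33, enqueue [none], visited so far: [19, 10, 48, 13, 29, 20, 42, 21, 33]
Result: [19, 10, 48, 13, 29, 20, 42, 21, 33]


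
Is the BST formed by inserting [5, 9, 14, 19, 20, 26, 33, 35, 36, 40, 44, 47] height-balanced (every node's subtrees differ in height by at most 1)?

Tree (level-order array): [5, None, 9, None, 14, None, 19, None, 20, None, 26, None, 33, None, 35, None, 36, None, 40, None, 44, None, 47]
Definition: a tree is height-balanced if, at every node, |h(left) - h(right)| <= 1 (empty subtree has height -1).
Bottom-up per-node check:
  node 47: h_left=-1, h_right=-1, diff=0 [OK], height=0
  node 44: h_left=-1, h_right=0, diff=1 [OK], height=1
  node 40: h_left=-1, h_right=1, diff=2 [FAIL (|-1-1|=2 > 1)], height=2
  node 36: h_left=-1, h_right=2, diff=3 [FAIL (|-1-2|=3 > 1)], height=3
  node 35: h_left=-1, h_right=3, diff=4 [FAIL (|-1-3|=4 > 1)], height=4
  node 33: h_left=-1, h_right=4, diff=5 [FAIL (|-1-4|=5 > 1)], height=5
  node 26: h_left=-1, h_right=5, diff=6 [FAIL (|-1-5|=6 > 1)], height=6
  node 20: h_left=-1, h_right=6, diff=7 [FAIL (|-1-6|=7 > 1)], height=7
  node 19: h_left=-1, h_right=7, diff=8 [FAIL (|-1-7|=8 > 1)], height=8
  node 14: h_left=-1, h_right=8, diff=9 [FAIL (|-1-8|=9 > 1)], height=9
  node 9: h_left=-1, h_right=9, diff=10 [FAIL (|-1-9|=10 > 1)], height=10
  node 5: h_left=-1, h_right=10, diff=11 [FAIL (|-1-10|=11 > 1)], height=11
Node 40 violates the condition: |-1 - 1| = 2 > 1.
Result: Not balanced


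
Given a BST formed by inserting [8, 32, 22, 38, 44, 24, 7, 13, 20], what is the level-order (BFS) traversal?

Tree insertion order: [8, 32, 22, 38, 44, 24, 7, 13, 20]
Tree (level-order array): [8, 7, 32, None, None, 22, 38, 13, 24, None, 44, None, 20]
BFS from the root, enqueuing left then right child of each popped node:
  queue [8] -> pop 8, enqueue [7, 32], visited so far: [8]
  queue [7, 32] -> pop 7, enqueue [none], visited so far: [8, 7]
  queue [32] -> pop 32, enqueue [22, 38], visited so far: [8, 7, 32]
  queue [22, 38] -> pop 22, enqueue [13, 24], visited so far: [8, 7, 32, 22]
  queue [38, 13, 24] -> pop 38, enqueue [44], visited so far: [8, 7, 32, 22, 38]
  queue [13, 24, 44] -> pop 13, enqueue [20], visited so far: [8, 7, 32, 22, 38, 13]
  queue [24, 44, 20] -> pop 24, enqueue [none], visited so far: [8, 7, 32, 22, 38, 13, 24]
  queue [44, 20] -> pop 44, enqueue [none], visited so far: [8, 7, 32, 22, 38, 13, 24, 44]
  queue [20] -> pop 20, enqueue [none], visited so far: [8, 7, 32, 22, 38, 13, 24, 44, 20]
Result: [8, 7, 32, 22, 38, 13, 24, 44, 20]


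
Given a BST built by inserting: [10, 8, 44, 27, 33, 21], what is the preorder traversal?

Tree insertion order: [10, 8, 44, 27, 33, 21]
Tree (level-order array): [10, 8, 44, None, None, 27, None, 21, 33]
Preorder traversal: [10, 8, 44, 27, 21, 33]


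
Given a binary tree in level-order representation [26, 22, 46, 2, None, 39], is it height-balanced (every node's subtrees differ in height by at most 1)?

Tree (level-order array): [26, 22, 46, 2, None, 39]
Definition: a tree is height-balanced if, at every node, |h(left) - h(right)| <= 1 (empty subtree has height -1).
Bottom-up per-node check:
  node 2: h_left=-1, h_right=-1, diff=0 [OK], height=0
  node 22: h_left=0, h_right=-1, diff=1 [OK], height=1
  node 39: h_left=-1, h_right=-1, diff=0 [OK], height=0
  node 46: h_left=0, h_right=-1, diff=1 [OK], height=1
  node 26: h_left=1, h_right=1, diff=0 [OK], height=2
All nodes satisfy the balance condition.
Result: Balanced


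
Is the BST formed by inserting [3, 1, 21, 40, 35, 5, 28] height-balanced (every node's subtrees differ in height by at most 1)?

Tree (level-order array): [3, 1, 21, None, None, 5, 40, None, None, 35, None, 28]
Definition: a tree is height-balanced if, at every node, |h(left) - h(right)| <= 1 (empty subtree has height -1).
Bottom-up per-node check:
  node 1: h_left=-1, h_right=-1, diff=0 [OK], height=0
  node 5: h_left=-1, h_right=-1, diff=0 [OK], height=0
  node 28: h_left=-1, h_right=-1, diff=0 [OK], height=0
  node 35: h_left=0, h_right=-1, diff=1 [OK], height=1
  node 40: h_left=1, h_right=-1, diff=2 [FAIL (|1--1|=2 > 1)], height=2
  node 21: h_left=0, h_right=2, diff=2 [FAIL (|0-2|=2 > 1)], height=3
  node 3: h_left=0, h_right=3, diff=3 [FAIL (|0-3|=3 > 1)], height=4
Node 40 violates the condition: |1 - -1| = 2 > 1.
Result: Not balanced


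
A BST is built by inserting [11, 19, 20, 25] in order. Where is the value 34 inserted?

Starting tree (level order): [11, None, 19, None, 20, None, 25]
Insertion path: 11 -> 19 -> 20 -> 25
Result: insert 34 as right child of 25
Final tree (level order): [11, None, 19, None, 20, None, 25, None, 34]


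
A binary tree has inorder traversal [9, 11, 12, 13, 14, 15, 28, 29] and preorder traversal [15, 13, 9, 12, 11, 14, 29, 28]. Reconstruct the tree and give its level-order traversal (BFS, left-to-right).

Inorder:  [9, 11, 12, 13, 14, 15, 28, 29]
Preorder: [15, 13, 9, 12, 11, 14, 29, 28]
Algorithm: preorder visits root first, so consume preorder in order;
for each root, split the current inorder slice at that value into
left-subtree inorder and right-subtree inorder, then recurse.
Recursive splits:
  root=15; inorder splits into left=[9, 11, 12, 13, 14], right=[28, 29]
  root=13; inorder splits into left=[9, 11, 12], right=[14]
  root=9; inorder splits into left=[], right=[11, 12]
  root=12; inorder splits into left=[11], right=[]
  root=11; inorder splits into left=[], right=[]
  root=14; inorder splits into left=[], right=[]
  root=29; inorder splits into left=[28], right=[]
  root=28; inorder splits into left=[], right=[]
Reconstructed level-order: [15, 13, 29, 9, 14, 28, 12, 11]


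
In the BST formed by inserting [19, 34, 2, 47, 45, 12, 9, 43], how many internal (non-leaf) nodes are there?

Tree built from: [19, 34, 2, 47, 45, 12, 9, 43]
Tree (level-order array): [19, 2, 34, None, 12, None, 47, 9, None, 45, None, None, None, 43]
Rule: An internal node has at least one child.
Per-node child counts:
  node 19: 2 child(ren)
  node 2: 1 child(ren)
  node 12: 1 child(ren)
  node 9: 0 child(ren)
  node 34: 1 child(ren)
  node 47: 1 child(ren)
  node 45: 1 child(ren)
  node 43: 0 child(ren)
Matching nodes: [19, 2, 12, 34, 47, 45]
Count of internal (non-leaf) nodes: 6


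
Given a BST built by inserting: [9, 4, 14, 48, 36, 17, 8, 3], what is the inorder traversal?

Tree insertion order: [9, 4, 14, 48, 36, 17, 8, 3]
Tree (level-order array): [9, 4, 14, 3, 8, None, 48, None, None, None, None, 36, None, 17]
Inorder traversal: [3, 4, 8, 9, 14, 17, 36, 48]


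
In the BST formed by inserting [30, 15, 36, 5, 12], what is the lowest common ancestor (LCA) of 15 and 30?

Tree insertion order: [30, 15, 36, 5, 12]
Tree (level-order array): [30, 15, 36, 5, None, None, None, None, 12]
In a BST, the LCA of p=15, q=30 is the first node v on the
root-to-leaf path with p <= v <= q (go left if both < v, right if both > v).
Walk from root:
  at 30: 15 <= 30 <= 30, this is the LCA
LCA = 30


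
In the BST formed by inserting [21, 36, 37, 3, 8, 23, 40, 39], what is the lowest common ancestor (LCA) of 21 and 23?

Tree insertion order: [21, 36, 37, 3, 8, 23, 40, 39]
Tree (level-order array): [21, 3, 36, None, 8, 23, 37, None, None, None, None, None, 40, 39]
In a BST, the LCA of p=21, q=23 is the first node v on the
root-to-leaf path with p <= v <= q (go left if both < v, right if both > v).
Walk from root:
  at 21: 21 <= 21 <= 23, this is the LCA
LCA = 21


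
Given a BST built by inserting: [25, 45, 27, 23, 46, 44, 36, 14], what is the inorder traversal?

Tree insertion order: [25, 45, 27, 23, 46, 44, 36, 14]
Tree (level-order array): [25, 23, 45, 14, None, 27, 46, None, None, None, 44, None, None, 36]
Inorder traversal: [14, 23, 25, 27, 36, 44, 45, 46]


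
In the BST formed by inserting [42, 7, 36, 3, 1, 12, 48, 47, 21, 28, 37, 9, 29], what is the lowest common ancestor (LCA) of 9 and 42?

Tree insertion order: [42, 7, 36, 3, 1, 12, 48, 47, 21, 28, 37, 9, 29]
Tree (level-order array): [42, 7, 48, 3, 36, 47, None, 1, None, 12, 37, None, None, None, None, 9, 21, None, None, None, None, None, 28, None, 29]
In a BST, the LCA of p=9, q=42 is the first node v on the
root-to-leaf path with p <= v <= q (go left if both < v, right if both > v).
Walk from root:
  at 42: 9 <= 42 <= 42, this is the LCA
LCA = 42


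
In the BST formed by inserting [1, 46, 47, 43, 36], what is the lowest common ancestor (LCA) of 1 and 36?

Tree insertion order: [1, 46, 47, 43, 36]
Tree (level-order array): [1, None, 46, 43, 47, 36]
In a BST, the LCA of p=1, q=36 is the first node v on the
root-to-leaf path with p <= v <= q (go left if both < v, right if both > v).
Walk from root:
  at 1: 1 <= 1 <= 36, this is the LCA
LCA = 1


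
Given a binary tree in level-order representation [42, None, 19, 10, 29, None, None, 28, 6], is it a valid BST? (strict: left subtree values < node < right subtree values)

Level-order array: [42, None, 19, 10, 29, None, None, 28, 6]
Validate using subtree bounds (lo, hi): at each node, require lo < value < hi,
then recurse left with hi=value and right with lo=value.
Preorder trace (stopping at first violation):
  at node 42 with bounds (-inf, +inf): OK
  at node 19 with bounds (42, +inf): VIOLATION
Node 19 violates its bound: not (42 < 19 < +inf).
Result: Not a valid BST


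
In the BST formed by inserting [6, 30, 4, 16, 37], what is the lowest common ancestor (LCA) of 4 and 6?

Tree insertion order: [6, 30, 4, 16, 37]
Tree (level-order array): [6, 4, 30, None, None, 16, 37]
In a BST, the LCA of p=4, q=6 is the first node v on the
root-to-leaf path with p <= v <= q (go left if both < v, right if both > v).
Walk from root:
  at 6: 4 <= 6 <= 6, this is the LCA
LCA = 6


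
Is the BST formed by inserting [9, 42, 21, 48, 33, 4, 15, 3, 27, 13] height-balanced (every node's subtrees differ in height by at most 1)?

Tree (level-order array): [9, 4, 42, 3, None, 21, 48, None, None, 15, 33, None, None, 13, None, 27]
Definition: a tree is height-balanced if, at every node, |h(left) - h(right)| <= 1 (empty subtree has height -1).
Bottom-up per-node check:
  node 3: h_left=-1, h_right=-1, diff=0 [OK], height=0
  node 4: h_left=0, h_right=-1, diff=1 [OK], height=1
  node 13: h_left=-1, h_right=-1, diff=0 [OK], height=0
  node 15: h_left=0, h_right=-1, diff=1 [OK], height=1
  node 27: h_left=-1, h_right=-1, diff=0 [OK], height=0
  node 33: h_left=0, h_right=-1, diff=1 [OK], height=1
  node 21: h_left=1, h_right=1, diff=0 [OK], height=2
  node 48: h_left=-1, h_right=-1, diff=0 [OK], height=0
  node 42: h_left=2, h_right=0, diff=2 [FAIL (|2-0|=2 > 1)], height=3
  node 9: h_left=1, h_right=3, diff=2 [FAIL (|1-3|=2 > 1)], height=4
Node 42 violates the condition: |2 - 0| = 2 > 1.
Result: Not balanced


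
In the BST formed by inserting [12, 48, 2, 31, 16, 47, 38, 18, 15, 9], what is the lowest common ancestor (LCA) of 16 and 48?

Tree insertion order: [12, 48, 2, 31, 16, 47, 38, 18, 15, 9]
Tree (level-order array): [12, 2, 48, None, 9, 31, None, None, None, 16, 47, 15, 18, 38]
In a BST, the LCA of p=16, q=48 is the first node v on the
root-to-leaf path with p <= v <= q (go left if both < v, right if both > v).
Walk from root:
  at 12: both 16 and 48 > 12, go right
  at 48: 16 <= 48 <= 48, this is the LCA
LCA = 48


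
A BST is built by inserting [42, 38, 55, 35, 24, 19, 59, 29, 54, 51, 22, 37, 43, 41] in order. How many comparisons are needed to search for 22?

Search path for 22: 42 -> 38 -> 35 -> 24 -> 19 -> 22
Found: True
Comparisons: 6
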